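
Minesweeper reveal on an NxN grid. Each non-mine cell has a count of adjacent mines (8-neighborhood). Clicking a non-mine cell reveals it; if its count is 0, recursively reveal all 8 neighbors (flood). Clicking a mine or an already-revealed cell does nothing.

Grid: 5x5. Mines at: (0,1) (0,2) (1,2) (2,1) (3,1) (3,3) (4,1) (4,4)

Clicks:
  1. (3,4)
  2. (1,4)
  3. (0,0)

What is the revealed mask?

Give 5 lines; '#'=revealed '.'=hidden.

Click 1 (3,4) count=2: revealed 1 new [(3,4)] -> total=1
Click 2 (1,4) count=0: revealed 6 new [(0,3) (0,4) (1,3) (1,4) (2,3) (2,4)] -> total=7
Click 3 (0,0) count=1: revealed 1 new [(0,0)] -> total=8

Answer: #..##
...##
...##
....#
.....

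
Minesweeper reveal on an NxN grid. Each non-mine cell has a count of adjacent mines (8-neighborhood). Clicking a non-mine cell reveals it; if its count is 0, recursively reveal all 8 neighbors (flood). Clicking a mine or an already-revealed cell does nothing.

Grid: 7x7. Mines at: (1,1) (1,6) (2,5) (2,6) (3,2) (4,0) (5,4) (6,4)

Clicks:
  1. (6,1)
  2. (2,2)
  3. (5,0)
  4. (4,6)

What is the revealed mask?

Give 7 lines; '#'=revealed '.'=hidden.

Click 1 (6,1) count=0: revealed 11 new [(4,1) (4,2) (4,3) (5,0) (5,1) (5,2) (5,3) (6,0) (6,1) (6,2) (6,3)] -> total=11
Click 2 (2,2) count=2: revealed 1 new [(2,2)] -> total=12
Click 3 (5,0) count=1: revealed 0 new [(none)] -> total=12
Click 4 (4,6) count=0: revealed 8 new [(3,5) (3,6) (4,5) (4,6) (5,5) (5,6) (6,5) (6,6)] -> total=20

Answer: .......
.......
..#....
.....##
.###.##
####.##
####.##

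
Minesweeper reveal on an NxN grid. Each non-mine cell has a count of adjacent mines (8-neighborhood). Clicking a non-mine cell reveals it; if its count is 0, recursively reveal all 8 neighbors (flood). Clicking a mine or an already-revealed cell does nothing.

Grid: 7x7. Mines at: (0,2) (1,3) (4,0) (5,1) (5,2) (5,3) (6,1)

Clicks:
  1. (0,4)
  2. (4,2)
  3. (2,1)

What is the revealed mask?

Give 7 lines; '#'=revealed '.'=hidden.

Click 1 (0,4) count=1: revealed 1 new [(0,4)] -> total=1
Click 2 (4,2) count=3: revealed 1 new [(4,2)] -> total=2
Click 3 (2,1) count=0: revealed 35 new [(0,0) (0,1) (0,5) (0,6) (1,0) (1,1) (1,2) (1,4) (1,5) (1,6) (2,0) (2,1) (2,2) (2,3) (2,4) (2,5) (2,6) (3,0) (3,1) (3,2) (3,3) (3,4) (3,5) (3,6) (4,1) (4,3) (4,4) (4,5) (4,6) (5,4) (5,5) (5,6) (6,4) (6,5) (6,6)] -> total=37

Answer: ##..###
###.###
#######
#######
.######
....###
....###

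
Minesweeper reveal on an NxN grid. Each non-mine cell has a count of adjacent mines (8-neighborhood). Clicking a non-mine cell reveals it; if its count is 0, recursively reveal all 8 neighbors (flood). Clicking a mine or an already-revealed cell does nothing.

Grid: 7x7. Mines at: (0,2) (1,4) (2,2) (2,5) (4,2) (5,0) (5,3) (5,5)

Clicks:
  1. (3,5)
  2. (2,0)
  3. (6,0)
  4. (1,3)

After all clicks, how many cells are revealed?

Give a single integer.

Click 1 (3,5) count=1: revealed 1 new [(3,5)] -> total=1
Click 2 (2,0) count=0: revealed 10 new [(0,0) (0,1) (1,0) (1,1) (2,0) (2,1) (3,0) (3,1) (4,0) (4,1)] -> total=11
Click 3 (6,0) count=1: revealed 1 new [(6,0)] -> total=12
Click 4 (1,3) count=3: revealed 1 new [(1,3)] -> total=13

Answer: 13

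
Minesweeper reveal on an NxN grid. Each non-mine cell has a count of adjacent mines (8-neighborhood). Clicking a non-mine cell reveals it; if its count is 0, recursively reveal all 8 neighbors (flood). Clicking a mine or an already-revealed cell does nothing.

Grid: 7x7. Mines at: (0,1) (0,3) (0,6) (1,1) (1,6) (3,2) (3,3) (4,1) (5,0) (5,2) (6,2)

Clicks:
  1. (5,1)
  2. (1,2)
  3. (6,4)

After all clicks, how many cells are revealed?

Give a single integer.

Answer: 20

Derivation:
Click 1 (5,1) count=4: revealed 1 new [(5,1)] -> total=1
Click 2 (1,2) count=3: revealed 1 new [(1,2)] -> total=2
Click 3 (6,4) count=0: revealed 18 new [(2,4) (2,5) (2,6) (3,4) (3,5) (3,6) (4,3) (4,4) (4,5) (4,6) (5,3) (5,4) (5,5) (5,6) (6,3) (6,4) (6,5) (6,6)] -> total=20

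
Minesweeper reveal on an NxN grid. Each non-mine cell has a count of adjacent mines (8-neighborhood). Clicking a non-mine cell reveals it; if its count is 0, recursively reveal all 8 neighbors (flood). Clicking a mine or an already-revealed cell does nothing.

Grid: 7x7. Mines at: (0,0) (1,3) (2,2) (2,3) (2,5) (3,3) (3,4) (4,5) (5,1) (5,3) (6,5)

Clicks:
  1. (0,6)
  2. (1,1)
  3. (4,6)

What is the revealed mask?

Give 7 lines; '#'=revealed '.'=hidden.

Click 1 (0,6) count=0: revealed 6 new [(0,4) (0,5) (0,6) (1,4) (1,5) (1,6)] -> total=6
Click 2 (1,1) count=2: revealed 1 new [(1,1)] -> total=7
Click 3 (4,6) count=1: revealed 1 new [(4,6)] -> total=8

Answer: ....###
.#..###
.......
.......
......#
.......
.......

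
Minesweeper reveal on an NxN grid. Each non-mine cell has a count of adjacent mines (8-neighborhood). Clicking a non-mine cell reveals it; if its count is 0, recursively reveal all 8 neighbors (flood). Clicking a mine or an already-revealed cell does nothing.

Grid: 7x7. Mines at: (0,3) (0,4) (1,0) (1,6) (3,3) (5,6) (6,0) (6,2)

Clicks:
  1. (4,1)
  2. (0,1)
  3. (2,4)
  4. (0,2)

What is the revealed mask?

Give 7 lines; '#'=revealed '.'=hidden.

Click 1 (4,1) count=0: revealed 12 new [(2,0) (2,1) (2,2) (3,0) (3,1) (3,2) (4,0) (4,1) (4,2) (5,0) (5,1) (5,2)] -> total=12
Click 2 (0,1) count=1: revealed 1 new [(0,1)] -> total=13
Click 3 (2,4) count=1: revealed 1 new [(2,4)] -> total=14
Click 4 (0,2) count=1: revealed 1 new [(0,2)] -> total=15

Answer: .##....
.......
###.#..
###....
###....
###....
.......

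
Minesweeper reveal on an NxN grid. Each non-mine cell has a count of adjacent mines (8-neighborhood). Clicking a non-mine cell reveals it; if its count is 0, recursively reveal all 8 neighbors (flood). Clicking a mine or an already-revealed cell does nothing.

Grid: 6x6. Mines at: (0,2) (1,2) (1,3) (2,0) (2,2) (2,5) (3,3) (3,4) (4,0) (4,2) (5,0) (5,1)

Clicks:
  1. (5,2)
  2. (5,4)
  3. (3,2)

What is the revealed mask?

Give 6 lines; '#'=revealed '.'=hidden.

Click 1 (5,2) count=2: revealed 1 new [(5,2)] -> total=1
Click 2 (5,4) count=0: revealed 6 new [(4,3) (4,4) (4,5) (5,3) (5,4) (5,5)] -> total=7
Click 3 (3,2) count=3: revealed 1 new [(3,2)] -> total=8

Answer: ......
......
......
..#...
...###
..####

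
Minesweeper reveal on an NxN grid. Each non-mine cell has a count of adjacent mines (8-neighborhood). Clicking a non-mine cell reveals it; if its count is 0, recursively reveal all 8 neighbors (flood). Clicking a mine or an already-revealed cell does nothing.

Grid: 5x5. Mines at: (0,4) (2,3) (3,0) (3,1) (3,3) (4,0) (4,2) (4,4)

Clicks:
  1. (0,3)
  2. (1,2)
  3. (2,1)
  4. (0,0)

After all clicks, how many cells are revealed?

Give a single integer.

Answer: 11

Derivation:
Click 1 (0,3) count=1: revealed 1 new [(0,3)] -> total=1
Click 2 (1,2) count=1: revealed 1 new [(1,2)] -> total=2
Click 3 (2,1) count=2: revealed 1 new [(2,1)] -> total=3
Click 4 (0,0) count=0: revealed 8 new [(0,0) (0,1) (0,2) (1,0) (1,1) (1,3) (2,0) (2,2)] -> total=11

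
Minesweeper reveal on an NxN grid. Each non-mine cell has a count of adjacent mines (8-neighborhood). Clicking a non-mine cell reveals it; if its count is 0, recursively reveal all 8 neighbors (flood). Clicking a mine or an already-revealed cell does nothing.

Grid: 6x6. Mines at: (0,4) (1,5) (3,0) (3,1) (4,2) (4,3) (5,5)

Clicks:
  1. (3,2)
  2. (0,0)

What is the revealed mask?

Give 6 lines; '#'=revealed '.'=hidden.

Click 1 (3,2) count=3: revealed 1 new [(3,2)] -> total=1
Click 2 (0,0) count=0: revealed 16 new [(0,0) (0,1) (0,2) (0,3) (1,0) (1,1) (1,2) (1,3) (1,4) (2,0) (2,1) (2,2) (2,3) (2,4) (3,3) (3,4)] -> total=17

Answer: ####..
#####.
#####.
..###.
......
......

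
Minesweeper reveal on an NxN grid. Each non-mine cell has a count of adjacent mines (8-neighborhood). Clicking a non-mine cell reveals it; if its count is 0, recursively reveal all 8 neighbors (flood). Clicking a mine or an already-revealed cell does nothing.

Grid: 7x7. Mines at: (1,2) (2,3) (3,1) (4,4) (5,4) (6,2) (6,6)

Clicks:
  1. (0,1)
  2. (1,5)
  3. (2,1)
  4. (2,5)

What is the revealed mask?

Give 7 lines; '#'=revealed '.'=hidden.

Answer: .#.####
...####
.#..###
....###
.....##
.....##
.......

Derivation:
Click 1 (0,1) count=1: revealed 1 new [(0,1)] -> total=1
Click 2 (1,5) count=0: revealed 18 new [(0,3) (0,4) (0,5) (0,6) (1,3) (1,4) (1,5) (1,6) (2,4) (2,5) (2,6) (3,4) (3,5) (3,6) (4,5) (4,6) (5,5) (5,6)] -> total=19
Click 3 (2,1) count=2: revealed 1 new [(2,1)] -> total=20
Click 4 (2,5) count=0: revealed 0 new [(none)] -> total=20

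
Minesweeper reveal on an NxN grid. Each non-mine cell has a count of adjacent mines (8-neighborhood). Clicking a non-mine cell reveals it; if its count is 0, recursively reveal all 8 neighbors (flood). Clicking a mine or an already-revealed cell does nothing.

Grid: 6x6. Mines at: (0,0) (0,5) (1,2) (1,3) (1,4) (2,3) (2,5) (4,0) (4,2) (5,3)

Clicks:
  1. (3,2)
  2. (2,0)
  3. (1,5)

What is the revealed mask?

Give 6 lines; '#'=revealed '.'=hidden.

Click 1 (3,2) count=2: revealed 1 new [(3,2)] -> total=1
Click 2 (2,0) count=0: revealed 6 new [(1,0) (1,1) (2,0) (2,1) (3,0) (3,1)] -> total=7
Click 3 (1,5) count=3: revealed 1 new [(1,5)] -> total=8

Answer: ......
##...#
##....
###...
......
......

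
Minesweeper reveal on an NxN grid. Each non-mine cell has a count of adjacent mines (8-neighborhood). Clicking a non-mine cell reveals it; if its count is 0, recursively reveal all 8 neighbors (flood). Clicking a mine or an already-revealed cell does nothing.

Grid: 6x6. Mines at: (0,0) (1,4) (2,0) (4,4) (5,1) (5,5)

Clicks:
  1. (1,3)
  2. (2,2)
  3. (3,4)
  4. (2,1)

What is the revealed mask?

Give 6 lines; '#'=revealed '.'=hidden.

Click 1 (1,3) count=1: revealed 1 new [(1,3)] -> total=1
Click 2 (2,2) count=0: revealed 14 new [(0,1) (0,2) (0,3) (1,1) (1,2) (2,1) (2,2) (2,3) (3,1) (3,2) (3,3) (4,1) (4,2) (4,3)] -> total=15
Click 3 (3,4) count=1: revealed 1 new [(3,4)] -> total=16
Click 4 (2,1) count=1: revealed 0 new [(none)] -> total=16

Answer: .###..
.###..
.###..
.####.
.###..
......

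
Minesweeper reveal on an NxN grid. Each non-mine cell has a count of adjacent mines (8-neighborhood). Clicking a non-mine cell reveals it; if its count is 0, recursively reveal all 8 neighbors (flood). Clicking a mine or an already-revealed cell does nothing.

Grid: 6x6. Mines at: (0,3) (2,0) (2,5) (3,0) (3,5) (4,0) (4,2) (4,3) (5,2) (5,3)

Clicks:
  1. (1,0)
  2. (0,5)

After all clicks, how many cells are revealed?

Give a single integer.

Answer: 5

Derivation:
Click 1 (1,0) count=1: revealed 1 new [(1,0)] -> total=1
Click 2 (0,5) count=0: revealed 4 new [(0,4) (0,5) (1,4) (1,5)] -> total=5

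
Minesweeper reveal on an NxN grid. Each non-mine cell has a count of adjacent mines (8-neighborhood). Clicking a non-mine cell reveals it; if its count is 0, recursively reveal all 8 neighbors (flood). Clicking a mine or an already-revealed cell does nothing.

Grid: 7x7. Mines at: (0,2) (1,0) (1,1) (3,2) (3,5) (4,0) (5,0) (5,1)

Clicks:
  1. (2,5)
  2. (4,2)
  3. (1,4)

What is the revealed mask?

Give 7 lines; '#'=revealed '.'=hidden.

Click 1 (2,5) count=1: revealed 1 new [(2,5)] -> total=1
Click 2 (4,2) count=2: revealed 1 new [(4,2)] -> total=2
Click 3 (1,4) count=0: revealed 11 new [(0,3) (0,4) (0,5) (0,6) (1,3) (1,4) (1,5) (1,6) (2,3) (2,4) (2,6)] -> total=13

Answer: ...####
...####
...####
.......
..#....
.......
.......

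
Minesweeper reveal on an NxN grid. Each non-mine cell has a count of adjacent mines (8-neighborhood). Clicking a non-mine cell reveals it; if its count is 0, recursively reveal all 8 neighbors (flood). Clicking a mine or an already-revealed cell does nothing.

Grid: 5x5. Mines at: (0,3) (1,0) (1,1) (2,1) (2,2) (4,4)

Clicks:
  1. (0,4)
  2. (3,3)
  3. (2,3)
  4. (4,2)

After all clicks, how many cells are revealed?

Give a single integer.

Click 1 (0,4) count=1: revealed 1 new [(0,4)] -> total=1
Click 2 (3,3) count=2: revealed 1 new [(3,3)] -> total=2
Click 3 (2,3) count=1: revealed 1 new [(2,3)] -> total=3
Click 4 (4,2) count=0: revealed 7 new [(3,0) (3,1) (3,2) (4,0) (4,1) (4,2) (4,3)] -> total=10

Answer: 10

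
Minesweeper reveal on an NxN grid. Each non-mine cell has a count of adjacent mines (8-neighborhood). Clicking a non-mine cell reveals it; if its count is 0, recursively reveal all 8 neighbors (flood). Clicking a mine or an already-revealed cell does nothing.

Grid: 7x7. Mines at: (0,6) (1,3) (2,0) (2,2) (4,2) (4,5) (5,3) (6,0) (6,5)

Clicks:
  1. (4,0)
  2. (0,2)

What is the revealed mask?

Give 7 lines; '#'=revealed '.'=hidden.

Click 1 (4,0) count=0: revealed 6 new [(3,0) (3,1) (4,0) (4,1) (5,0) (5,1)] -> total=6
Click 2 (0,2) count=1: revealed 1 new [(0,2)] -> total=7

Answer: ..#....
.......
.......
##.....
##.....
##.....
.......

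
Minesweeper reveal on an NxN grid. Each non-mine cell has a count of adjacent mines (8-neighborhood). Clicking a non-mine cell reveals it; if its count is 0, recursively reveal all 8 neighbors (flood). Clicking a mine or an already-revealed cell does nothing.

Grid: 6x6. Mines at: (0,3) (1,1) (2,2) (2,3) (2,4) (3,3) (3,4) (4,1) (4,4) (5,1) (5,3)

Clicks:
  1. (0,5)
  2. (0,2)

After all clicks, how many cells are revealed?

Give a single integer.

Click 1 (0,5) count=0: revealed 4 new [(0,4) (0,5) (1,4) (1,5)] -> total=4
Click 2 (0,2) count=2: revealed 1 new [(0,2)] -> total=5

Answer: 5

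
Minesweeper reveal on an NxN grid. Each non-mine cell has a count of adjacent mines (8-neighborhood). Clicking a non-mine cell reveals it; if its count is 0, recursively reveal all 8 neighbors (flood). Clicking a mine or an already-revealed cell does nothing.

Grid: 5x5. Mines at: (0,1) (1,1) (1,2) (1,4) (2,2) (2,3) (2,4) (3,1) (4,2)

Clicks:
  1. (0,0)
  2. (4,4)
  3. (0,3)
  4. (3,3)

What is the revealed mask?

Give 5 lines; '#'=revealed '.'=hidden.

Answer: #..#.
.....
.....
...##
...##

Derivation:
Click 1 (0,0) count=2: revealed 1 new [(0,0)] -> total=1
Click 2 (4,4) count=0: revealed 4 new [(3,3) (3,4) (4,3) (4,4)] -> total=5
Click 3 (0,3) count=2: revealed 1 new [(0,3)] -> total=6
Click 4 (3,3) count=4: revealed 0 new [(none)] -> total=6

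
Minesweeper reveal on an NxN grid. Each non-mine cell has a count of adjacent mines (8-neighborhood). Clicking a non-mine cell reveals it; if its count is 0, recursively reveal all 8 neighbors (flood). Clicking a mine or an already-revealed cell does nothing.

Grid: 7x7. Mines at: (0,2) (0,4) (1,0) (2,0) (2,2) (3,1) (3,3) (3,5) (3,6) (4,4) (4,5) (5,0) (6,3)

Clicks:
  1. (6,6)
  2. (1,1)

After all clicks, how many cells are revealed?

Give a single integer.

Click 1 (6,6) count=0: revealed 6 new [(5,4) (5,5) (5,6) (6,4) (6,5) (6,6)] -> total=6
Click 2 (1,1) count=4: revealed 1 new [(1,1)] -> total=7

Answer: 7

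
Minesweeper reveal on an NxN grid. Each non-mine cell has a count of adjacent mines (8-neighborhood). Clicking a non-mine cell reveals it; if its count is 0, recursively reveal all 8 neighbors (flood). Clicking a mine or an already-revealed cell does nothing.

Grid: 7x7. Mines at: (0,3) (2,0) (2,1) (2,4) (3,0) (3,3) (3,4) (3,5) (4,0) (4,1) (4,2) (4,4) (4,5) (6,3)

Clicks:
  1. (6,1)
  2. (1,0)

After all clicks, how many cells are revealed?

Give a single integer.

Click 1 (6,1) count=0: revealed 6 new [(5,0) (5,1) (5,2) (6,0) (6,1) (6,2)] -> total=6
Click 2 (1,0) count=2: revealed 1 new [(1,0)] -> total=7

Answer: 7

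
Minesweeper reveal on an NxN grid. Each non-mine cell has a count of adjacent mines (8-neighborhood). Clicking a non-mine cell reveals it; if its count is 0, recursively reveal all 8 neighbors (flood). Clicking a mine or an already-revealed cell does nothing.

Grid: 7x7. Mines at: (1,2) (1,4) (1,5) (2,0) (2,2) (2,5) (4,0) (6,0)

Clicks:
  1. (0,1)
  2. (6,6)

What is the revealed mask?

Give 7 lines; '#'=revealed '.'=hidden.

Answer: .#.....
.......
.......
.######
.######
.######
.######

Derivation:
Click 1 (0,1) count=1: revealed 1 new [(0,1)] -> total=1
Click 2 (6,6) count=0: revealed 24 new [(3,1) (3,2) (3,3) (3,4) (3,5) (3,6) (4,1) (4,2) (4,3) (4,4) (4,5) (4,6) (5,1) (5,2) (5,3) (5,4) (5,5) (5,6) (6,1) (6,2) (6,3) (6,4) (6,5) (6,6)] -> total=25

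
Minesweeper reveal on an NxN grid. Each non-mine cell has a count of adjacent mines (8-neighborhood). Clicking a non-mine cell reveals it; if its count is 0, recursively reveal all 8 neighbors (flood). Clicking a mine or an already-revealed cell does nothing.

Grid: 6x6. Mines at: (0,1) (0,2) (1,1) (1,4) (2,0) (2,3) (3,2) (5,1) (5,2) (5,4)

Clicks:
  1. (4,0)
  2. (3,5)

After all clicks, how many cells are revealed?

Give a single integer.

Click 1 (4,0) count=1: revealed 1 new [(4,0)] -> total=1
Click 2 (3,5) count=0: revealed 6 new [(2,4) (2,5) (3,4) (3,5) (4,4) (4,5)] -> total=7

Answer: 7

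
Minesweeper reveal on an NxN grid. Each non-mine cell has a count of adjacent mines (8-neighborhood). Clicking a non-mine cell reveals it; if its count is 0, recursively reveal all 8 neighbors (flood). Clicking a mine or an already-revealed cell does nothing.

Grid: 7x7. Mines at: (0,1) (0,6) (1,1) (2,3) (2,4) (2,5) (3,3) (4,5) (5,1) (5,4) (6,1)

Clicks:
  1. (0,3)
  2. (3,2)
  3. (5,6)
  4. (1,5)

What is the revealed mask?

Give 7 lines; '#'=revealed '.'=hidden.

Click 1 (0,3) count=0: revealed 8 new [(0,2) (0,3) (0,4) (0,5) (1,2) (1,3) (1,4) (1,5)] -> total=8
Click 2 (3,2) count=2: revealed 1 new [(3,2)] -> total=9
Click 3 (5,6) count=1: revealed 1 new [(5,6)] -> total=10
Click 4 (1,5) count=3: revealed 0 new [(none)] -> total=10

Answer: ..####.
..####.
.......
..#....
.......
......#
.......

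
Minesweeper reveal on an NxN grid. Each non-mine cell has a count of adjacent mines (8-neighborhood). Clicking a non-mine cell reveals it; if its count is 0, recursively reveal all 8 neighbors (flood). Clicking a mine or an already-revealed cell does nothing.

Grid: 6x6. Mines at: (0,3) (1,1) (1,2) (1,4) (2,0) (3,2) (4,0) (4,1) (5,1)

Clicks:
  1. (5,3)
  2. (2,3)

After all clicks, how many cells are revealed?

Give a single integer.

Click 1 (5,3) count=0: revealed 14 new [(2,3) (2,4) (2,5) (3,3) (3,4) (3,5) (4,2) (4,3) (4,4) (4,5) (5,2) (5,3) (5,4) (5,5)] -> total=14
Click 2 (2,3) count=3: revealed 0 new [(none)] -> total=14

Answer: 14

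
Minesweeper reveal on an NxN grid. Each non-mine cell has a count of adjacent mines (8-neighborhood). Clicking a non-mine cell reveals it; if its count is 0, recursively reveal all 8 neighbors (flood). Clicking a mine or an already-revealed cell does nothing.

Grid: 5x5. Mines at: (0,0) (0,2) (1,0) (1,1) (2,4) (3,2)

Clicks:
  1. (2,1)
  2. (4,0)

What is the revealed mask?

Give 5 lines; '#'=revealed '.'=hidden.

Click 1 (2,1) count=3: revealed 1 new [(2,1)] -> total=1
Click 2 (4,0) count=0: revealed 5 new [(2,0) (3,0) (3,1) (4,0) (4,1)] -> total=6

Answer: .....
.....
##...
##...
##...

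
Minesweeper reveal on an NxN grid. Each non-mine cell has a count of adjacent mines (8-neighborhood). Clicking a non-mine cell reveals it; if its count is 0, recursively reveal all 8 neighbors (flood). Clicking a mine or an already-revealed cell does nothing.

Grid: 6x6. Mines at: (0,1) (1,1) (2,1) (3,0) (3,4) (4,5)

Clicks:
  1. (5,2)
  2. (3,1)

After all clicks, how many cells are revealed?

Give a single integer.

Click 1 (5,2) count=0: revealed 13 new [(3,1) (3,2) (3,3) (4,0) (4,1) (4,2) (4,3) (4,4) (5,0) (5,1) (5,2) (5,3) (5,4)] -> total=13
Click 2 (3,1) count=2: revealed 0 new [(none)] -> total=13

Answer: 13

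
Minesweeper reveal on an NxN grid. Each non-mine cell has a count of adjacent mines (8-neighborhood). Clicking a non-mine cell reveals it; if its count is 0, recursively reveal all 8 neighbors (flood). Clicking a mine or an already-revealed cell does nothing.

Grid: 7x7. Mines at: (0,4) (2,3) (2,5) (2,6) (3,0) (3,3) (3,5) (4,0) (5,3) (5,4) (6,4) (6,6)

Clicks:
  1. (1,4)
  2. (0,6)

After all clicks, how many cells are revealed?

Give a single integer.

Click 1 (1,4) count=3: revealed 1 new [(1,4)] -> total=1
Click 2 (0,6) count=0: revealed 4 new [(0,5) (0,6) (1,5) (1,6)] -> total=5

Answer: 5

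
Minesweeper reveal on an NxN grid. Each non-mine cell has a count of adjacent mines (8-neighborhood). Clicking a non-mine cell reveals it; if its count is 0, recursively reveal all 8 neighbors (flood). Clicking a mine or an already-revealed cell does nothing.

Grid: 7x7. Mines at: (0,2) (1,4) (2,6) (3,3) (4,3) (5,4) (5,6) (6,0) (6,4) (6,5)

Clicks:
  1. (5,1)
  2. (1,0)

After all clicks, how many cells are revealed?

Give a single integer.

Click 1 (5,1) count=1: revealed 1 new [(5,1)] -> total=1
Click 2 (1,0) count=0: revealed 16 new [(0,0) (0,1) (1,0) (1,1) (1,2) (2,0) (2,1) (2,2) (3,0) (3,1) (3,2) (4,0) (4,1) (4,2) (5,0) (5,2)] -> total=17

Answer: 17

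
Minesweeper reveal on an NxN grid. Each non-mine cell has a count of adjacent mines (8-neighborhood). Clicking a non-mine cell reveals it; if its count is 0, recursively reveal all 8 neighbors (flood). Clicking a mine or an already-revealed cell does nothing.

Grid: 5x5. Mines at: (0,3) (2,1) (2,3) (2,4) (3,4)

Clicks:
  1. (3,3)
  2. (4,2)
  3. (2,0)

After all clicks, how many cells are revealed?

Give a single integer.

Answer: 9

Derivation:
Click 1 (3,3) count=3: revealed 1 new [(3,3)] -> total=1
Click 2 (4,2) count=0: revealed 7 new [(3,0) (3,1) (3,2) (4,0) (4,1) (4,2) (4,3)] -> total=8
Click 3 (2,0) count=1: revealed 1 new [(2,0)] -> total=9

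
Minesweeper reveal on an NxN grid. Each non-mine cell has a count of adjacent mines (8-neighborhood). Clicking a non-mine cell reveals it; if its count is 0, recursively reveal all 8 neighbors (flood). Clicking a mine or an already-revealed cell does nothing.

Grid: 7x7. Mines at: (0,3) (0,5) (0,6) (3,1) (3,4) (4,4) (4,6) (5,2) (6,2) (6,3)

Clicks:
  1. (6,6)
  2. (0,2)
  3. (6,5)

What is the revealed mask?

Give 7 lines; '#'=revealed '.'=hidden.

Answer: ..#....
.......
.......
.......
.......
....###
....###

Derivation:
Click 1 (6,6) count=0: revealed 6 new [(5,4) (5,5) (5,6) (6,4) (6,5) (6,6)] -> total=6
Click 2 (0,2) count=1: revealed 1 new [(0,2)] -> total=7
Click 3 (6,5) count=0: revealed 0 new [(none)] -> total=7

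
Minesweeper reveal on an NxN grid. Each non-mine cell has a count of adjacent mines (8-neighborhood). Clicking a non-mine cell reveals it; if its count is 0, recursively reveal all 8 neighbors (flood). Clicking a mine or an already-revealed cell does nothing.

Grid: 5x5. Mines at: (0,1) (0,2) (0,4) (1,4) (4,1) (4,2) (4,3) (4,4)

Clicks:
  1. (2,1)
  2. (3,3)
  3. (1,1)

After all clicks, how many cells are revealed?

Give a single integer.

Answer: 12

Derivation:
Click 1 (2,1) count=0: revealed 12 new [(1,0) (1,1) (1,2) (1,3) (2,0) (2,1) (2,2) (2,3) (3,0) (3,1) (3,2) (3,3)] -> total=12
Click 2 (3,3) count=3: revealed 0 new [(none)] -> total=12
Click 3 (1,1) count=2: revealed 0 new [(none)] -> total=12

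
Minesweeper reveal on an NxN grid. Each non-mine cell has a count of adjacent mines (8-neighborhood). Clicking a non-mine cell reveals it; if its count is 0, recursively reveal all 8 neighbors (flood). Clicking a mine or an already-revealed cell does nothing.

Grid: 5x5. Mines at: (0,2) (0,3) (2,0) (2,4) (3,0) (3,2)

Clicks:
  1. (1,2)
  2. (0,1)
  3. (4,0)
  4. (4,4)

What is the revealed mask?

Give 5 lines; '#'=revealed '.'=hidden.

Answer: .#...
..#..
.....
...##
#..##

Derivation:
Click 1 (1,2) count=2: revealed 1 new [(1,2)] -> total=1
Click 2 (0,1) count=1: revealed 1 new [(0,1)] -> total=2
Click 3 (4,0) count=1: revealed 1 new [(4,0)] -> total=3
Click 4 (4,4) count=0: revealed 4 new [(3,3) (3,4) (4,3) (4,4)] -> total=7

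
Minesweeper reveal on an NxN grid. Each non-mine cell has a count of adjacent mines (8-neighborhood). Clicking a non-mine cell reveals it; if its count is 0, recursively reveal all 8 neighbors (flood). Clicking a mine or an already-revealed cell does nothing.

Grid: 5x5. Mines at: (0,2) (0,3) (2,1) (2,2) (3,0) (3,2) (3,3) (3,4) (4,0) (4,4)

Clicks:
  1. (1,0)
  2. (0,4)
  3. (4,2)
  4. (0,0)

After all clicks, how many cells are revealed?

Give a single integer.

Answer: 6

Derivation:
Click 1 (1,0) count=1: revealed 1 new [(1,0)] -> total=1
Click 2 (0,4) count=1: revealed 1 new [(0,4)] -> total=2
Click 3 (4,2) count=2: revealed 1 new [(4,2)] -> total=3
Click 4 (0,0) count=0: revealed 3 new [(0,0) (0,1) (1,1)] -> total=6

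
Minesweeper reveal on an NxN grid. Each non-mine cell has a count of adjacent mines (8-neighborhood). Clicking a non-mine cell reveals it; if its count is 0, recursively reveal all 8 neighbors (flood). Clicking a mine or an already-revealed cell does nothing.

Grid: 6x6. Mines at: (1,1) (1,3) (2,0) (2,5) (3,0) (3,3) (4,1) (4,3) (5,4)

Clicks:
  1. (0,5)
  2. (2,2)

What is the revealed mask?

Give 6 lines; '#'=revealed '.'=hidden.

Answer: ....##
....##
..#...
......
......
......

Derivation:
Click 1 (0,5) count=0: revealed 4 new [(0,4) (0,5) (1,4) (1,5)] -> total=4
Click 2 (2,2) count=3: revealed 1 new [(2,2)] -> total=5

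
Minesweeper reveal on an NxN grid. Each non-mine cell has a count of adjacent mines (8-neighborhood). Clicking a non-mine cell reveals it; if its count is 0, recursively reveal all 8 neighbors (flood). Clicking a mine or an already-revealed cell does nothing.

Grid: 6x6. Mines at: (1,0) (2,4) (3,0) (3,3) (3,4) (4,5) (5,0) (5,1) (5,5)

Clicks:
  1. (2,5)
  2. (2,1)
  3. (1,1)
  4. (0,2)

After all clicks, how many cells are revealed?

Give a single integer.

Click 1 (2,5) count=2: revealed 1 new [(2,5)] -> total=1
Click 2 (2,1) count=2: revealed 1 new [(2,1)] -> total=2
Click 3 (1,1) count=1: revealed 1 new [(1,1)] -> total=3
Click 4 (0,2) count=0: revealed 11 new [(0,1) (0,2) (0,3) (0,4) (0,5) (1,2) (1,3) (1,4) (1,5) (2,2) (2,3)] -> total=14

Answer: 14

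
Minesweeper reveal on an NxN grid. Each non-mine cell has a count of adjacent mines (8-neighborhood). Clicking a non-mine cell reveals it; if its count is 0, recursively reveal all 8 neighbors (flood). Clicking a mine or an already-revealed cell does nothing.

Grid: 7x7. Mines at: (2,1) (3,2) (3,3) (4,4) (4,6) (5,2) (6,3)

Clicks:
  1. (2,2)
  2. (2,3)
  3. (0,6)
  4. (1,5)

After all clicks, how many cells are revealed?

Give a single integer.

Click 1 (2,2) count=3: revealed 1 new [(2,2)] -> total=1
Click 2 (2,3) count=2: revealed 1 new [(2,3)] -> total=2
Click 3 (0,6) count=0: revealed 20 new [(0,0) (0,1) (0,2) (0,3) (0,4) (0,5) (0,6) (1,0) (1,1) (1,2) (1,3) (1,4) (1,5) (1,6) (2,4) (2,5) (2,6) (3,4) (3,5) (3,6)] -> total=22
Click 4 (1,5) count=0: revealed 0 new [(none)] -> total=22

Answer: 22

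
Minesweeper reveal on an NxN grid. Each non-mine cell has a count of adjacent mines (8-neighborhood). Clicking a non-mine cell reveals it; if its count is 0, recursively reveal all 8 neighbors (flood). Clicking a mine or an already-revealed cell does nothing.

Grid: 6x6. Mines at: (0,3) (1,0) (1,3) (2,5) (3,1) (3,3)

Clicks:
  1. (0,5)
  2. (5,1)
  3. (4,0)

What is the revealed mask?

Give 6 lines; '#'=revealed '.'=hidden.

Click 1 (0,5) count=0: revealed 4 new [(0,4) (0,5) (1,4) (1,5)] -> total=4
Click 2 (5,1) count=0: revealed 14 new [(3,4) (3,5) (4,0) (4,1) (4,2) (4,3) (4,4) (4,5) (5,0) (5,1) (5,2) (5,3) (5,4) (5,5)] -> total=18
Click 3 (4,0) count=1: revealed 0 new [(none)] -> total=18

Answer: ....##
....##
......
....##
######
######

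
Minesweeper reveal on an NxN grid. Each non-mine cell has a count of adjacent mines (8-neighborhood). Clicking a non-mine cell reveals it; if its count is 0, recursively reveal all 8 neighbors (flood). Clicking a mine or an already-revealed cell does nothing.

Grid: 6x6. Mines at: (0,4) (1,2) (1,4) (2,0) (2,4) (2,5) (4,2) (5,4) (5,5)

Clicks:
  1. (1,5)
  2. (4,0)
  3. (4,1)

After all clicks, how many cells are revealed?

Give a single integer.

Answer: 7

Derivation:
Click 1 (1,5) count=4: revealed 1 new [(1,5)] -> total=1
Click 2 (4,0) count=0: revealed 6 new [(3,0) (3,1) (4,0) (4,1) (5,0) (5,1)] -> total=7
Click 3 (4,1) count=1: revealed 0 new [(none)] -> total=7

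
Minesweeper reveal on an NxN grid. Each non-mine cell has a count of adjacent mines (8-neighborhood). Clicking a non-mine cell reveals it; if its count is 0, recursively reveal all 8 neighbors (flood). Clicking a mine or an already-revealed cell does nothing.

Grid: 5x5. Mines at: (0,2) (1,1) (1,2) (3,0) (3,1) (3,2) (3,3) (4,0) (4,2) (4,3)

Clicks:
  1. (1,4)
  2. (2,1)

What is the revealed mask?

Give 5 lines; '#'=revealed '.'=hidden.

Answer: ...##
...##
.#.##
.....
.....

Derivation:
Click 1 (1,4) count=0: revealed 6 new [(0,3) (0,4) (1,3) (1,4) (2,3) (2,4)] -> total=6
Click 2 (2,1) count=5: revealed 1 new [(2,1)] -> total=7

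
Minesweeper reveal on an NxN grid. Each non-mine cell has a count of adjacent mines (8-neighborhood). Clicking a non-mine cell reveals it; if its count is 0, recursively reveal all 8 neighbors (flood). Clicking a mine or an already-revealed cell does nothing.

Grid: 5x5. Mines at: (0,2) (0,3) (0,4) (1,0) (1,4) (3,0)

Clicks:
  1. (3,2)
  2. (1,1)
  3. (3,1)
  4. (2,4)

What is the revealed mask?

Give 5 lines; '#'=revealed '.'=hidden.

Answer: .....
.###.
.####
.####
.####

Derivation:
Click 1 (3,2) count=0: revealed 15 new [(1,1) (1,2) (1,3) (2,1) (2,2) (2,3) (2,4) (3,1) (3,2) (3,3) (3,4) (4,1) (4,2) (4,3) (4,4)] -> total=15
Click 2 (1,1) count=2: revealed 0 new [(none)] -> total=15
Click 3 (3,1) count=1: revealed 0 new [(none)] -> total=15
Click 4 (2,4) count=1: revealed 0 new [(none)] -> total=15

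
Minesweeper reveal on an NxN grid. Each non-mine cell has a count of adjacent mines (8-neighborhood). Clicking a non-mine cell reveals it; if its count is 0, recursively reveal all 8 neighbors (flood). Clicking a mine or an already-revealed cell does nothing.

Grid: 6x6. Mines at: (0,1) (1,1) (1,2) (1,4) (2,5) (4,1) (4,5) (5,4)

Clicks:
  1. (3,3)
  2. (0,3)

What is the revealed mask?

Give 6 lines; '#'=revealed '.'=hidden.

Answer: ...#..
......
..###.
..###.
..###.
......

Derivation:
Click 1 (3,3) count=0: revealed 9 new [(2,2) (2,3) (2,4) (3,2) (3,3) (3,4) (4,2) (4,3) (4,4)] -> total=9
Click 2 (0,3) count=2: revealed 1 new [(0,3)] -> total=10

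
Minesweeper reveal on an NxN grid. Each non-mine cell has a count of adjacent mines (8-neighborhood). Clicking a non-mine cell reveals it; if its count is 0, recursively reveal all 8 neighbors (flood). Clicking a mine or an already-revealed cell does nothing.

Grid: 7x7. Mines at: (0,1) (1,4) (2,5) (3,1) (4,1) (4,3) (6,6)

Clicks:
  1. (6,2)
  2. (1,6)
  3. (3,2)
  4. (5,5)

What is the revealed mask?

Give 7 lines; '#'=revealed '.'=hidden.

Click 1 (6,2) count=0: revealed 12 new [(5,0) (5,1) (5,2) (5,3) (5,4) (5,5) (6,0) (6,1) (6,2) (6,3) (6,4) (6,5)] -> total=12
Click 2 (1,6) count=1: revealed 1 new [(1,6)] -> total=13
Click 3 (3,2) count=3: revealed 1 new [(3,2)] -> total=14
Click 4 (5,5) count=1: revealed 0 new [(none)] -> total=14

Answer: .......
......#
.......
..#....
.......
######.
######.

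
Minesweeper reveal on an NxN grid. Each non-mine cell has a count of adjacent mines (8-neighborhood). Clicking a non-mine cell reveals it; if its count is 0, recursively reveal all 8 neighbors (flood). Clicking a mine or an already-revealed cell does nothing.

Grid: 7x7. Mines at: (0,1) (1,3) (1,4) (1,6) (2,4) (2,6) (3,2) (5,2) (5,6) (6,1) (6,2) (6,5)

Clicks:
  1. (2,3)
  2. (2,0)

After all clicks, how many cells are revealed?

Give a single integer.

Answer: 11

Derivation:
Click 1 (2,3) count=4: revealed 1 new [(2,3)] -> total=1
Click 2 (2,0) count=0: revealed 10 new [(1,0) (1,1) (2,0) (2,1) (3,0) (3,1) (4,0) (4,1) (5,0) (5,1)] -> total=11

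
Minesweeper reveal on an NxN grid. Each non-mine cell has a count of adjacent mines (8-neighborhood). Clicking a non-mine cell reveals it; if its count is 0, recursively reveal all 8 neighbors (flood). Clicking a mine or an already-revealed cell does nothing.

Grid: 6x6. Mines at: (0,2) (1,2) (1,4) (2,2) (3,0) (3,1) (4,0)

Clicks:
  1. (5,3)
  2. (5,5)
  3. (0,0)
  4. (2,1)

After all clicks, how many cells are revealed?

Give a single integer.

Answer: 23

Derivation:
Click 1 (5,3) count=0: revealed 17 new [(2,3) (2,4) (2,5) (3,2) (3,3) (3,4) (3,5) (4,1) (4,2) (4,3) (4,4) (4,5) (5,1) (5,2) (5,3) (5,4) (5,5)] -> total=17
Click 2 (5,5) count=0: revealed 0 new [(none)] -> total=17
Click 3 (0,0) count=0: revealed 6 new [(0,0) (0,1) (1,0) (1,1) (2,0) (2,1)] -> total=23
Click 4 (2,1) count=4: revealed 0 new [(none)] -> total=23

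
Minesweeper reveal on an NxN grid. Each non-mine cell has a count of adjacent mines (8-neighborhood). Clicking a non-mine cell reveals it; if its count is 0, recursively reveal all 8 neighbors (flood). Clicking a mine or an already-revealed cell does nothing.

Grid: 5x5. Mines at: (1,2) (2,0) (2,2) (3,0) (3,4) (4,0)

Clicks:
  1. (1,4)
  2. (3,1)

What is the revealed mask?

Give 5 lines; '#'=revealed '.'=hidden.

Click 1 (1,4) count=0: revealed 6 new [(0,3) (0,4) (1,3) (1,4) (2,3) (2,4)] -> total=6
Click 2 (3,1) count=4: revealed 1 new [(3,1)] -> total=7

Answer: ...##
...##
...##
.#...
.....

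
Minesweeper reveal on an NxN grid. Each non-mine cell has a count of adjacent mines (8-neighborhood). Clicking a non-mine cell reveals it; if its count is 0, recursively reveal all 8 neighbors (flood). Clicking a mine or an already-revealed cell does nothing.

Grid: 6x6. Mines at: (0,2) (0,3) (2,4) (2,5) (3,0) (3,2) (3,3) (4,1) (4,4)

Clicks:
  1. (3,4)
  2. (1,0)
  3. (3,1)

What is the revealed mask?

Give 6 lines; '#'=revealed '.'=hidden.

Answer: ##....
##....
##....
.#..#.
......
......

Derivation:
Click 1 (3,4) count=4: revealed 1 new [(3,4)] -> total=1
Click 2 (1,0) count=0: revealed 6 new [(0,0) (0,1) (1,0) (1,1) (2,0) (2,1)] -> total=7
Click 3 (3,1) count=3: revealed 1 new [(3,1)] -> total=8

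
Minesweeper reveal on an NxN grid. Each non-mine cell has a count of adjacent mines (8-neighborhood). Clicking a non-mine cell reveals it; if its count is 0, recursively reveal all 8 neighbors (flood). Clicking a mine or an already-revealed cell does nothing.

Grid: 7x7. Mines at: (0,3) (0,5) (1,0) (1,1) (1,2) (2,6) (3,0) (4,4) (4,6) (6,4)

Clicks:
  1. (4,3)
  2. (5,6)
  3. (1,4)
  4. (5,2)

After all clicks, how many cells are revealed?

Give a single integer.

Answer: 20

Derivation:
Click 1 (4,3) count=1: revealed 1 new [(4,3)] -> total=1
Click 2 (5,6) count=1: revealed 1 new [(5,6)] -> total=2
Click 3 (1,4) count=2: revealed 1 new [(1,4)] -> total=3
Click 4 (5,2) count=0: revealed 17 new [(2,1) (2,2) (2,3) (3,1) (3,2) (3,3) (4,0) (4,1) (4,2) (5,0) (5,1) (5,2) (5,3) (6,0) (6,1) (6,2) (6,3)] -> total=20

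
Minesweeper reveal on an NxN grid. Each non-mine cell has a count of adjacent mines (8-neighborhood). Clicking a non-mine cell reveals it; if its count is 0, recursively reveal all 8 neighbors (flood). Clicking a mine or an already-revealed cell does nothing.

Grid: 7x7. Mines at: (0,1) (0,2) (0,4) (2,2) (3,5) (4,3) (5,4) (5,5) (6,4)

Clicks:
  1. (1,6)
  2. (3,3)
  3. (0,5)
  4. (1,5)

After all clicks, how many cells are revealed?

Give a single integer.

Click 1 (1,6) count=0: revealed 6 new [(0,5) (0,6) (1,5) (1,6) (2,5) (2,6)] -> total=6
Click 2 (3,3) count=2: revealed 1 new [(3,3)] -> total=7
Click 3 (0,5) count=1: revealed 0 new [(none)] -> total=7
Click 4 (1,5) count=1: revealed 0 new [(none)] -> total=7

Answer: 7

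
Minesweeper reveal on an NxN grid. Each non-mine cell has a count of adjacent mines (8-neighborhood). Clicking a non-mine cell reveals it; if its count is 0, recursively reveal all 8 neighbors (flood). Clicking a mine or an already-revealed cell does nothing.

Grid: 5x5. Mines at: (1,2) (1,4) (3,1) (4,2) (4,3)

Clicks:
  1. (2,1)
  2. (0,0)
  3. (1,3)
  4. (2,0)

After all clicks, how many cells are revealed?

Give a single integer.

Click 1 (2,1) count=2: revealed 1 new [(2,1)] -> total=1
Click 2 (0,0) count=0: revealed 5 new [(0,0) (0,1) (1,0) (1,1) (2,0)] -> total=6
Click 3 (1,3) count=2: revealed 1 new [(1,3)] -> total=7
Click 4 (2,0) count=1: revealed 0 new [(none)] -> total=7

Answer: 7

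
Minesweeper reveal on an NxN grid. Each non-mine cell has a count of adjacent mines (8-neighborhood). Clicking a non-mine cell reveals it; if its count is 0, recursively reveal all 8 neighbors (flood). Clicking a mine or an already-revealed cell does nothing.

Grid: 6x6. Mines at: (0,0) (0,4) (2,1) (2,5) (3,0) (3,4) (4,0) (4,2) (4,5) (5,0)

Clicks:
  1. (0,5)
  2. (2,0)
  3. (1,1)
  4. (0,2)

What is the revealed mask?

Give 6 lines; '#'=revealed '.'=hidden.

Answer: .###.#
.###..
#.....
......
......
......

Derivation:
Click 1 (0,5) count=1: revealed 1 new [(0,5)] -> total=1
Click 2 (2,0) count=2: revealed 1 new [(2,0)] -> total=2
Click 3 (1,1) count=2: revealed 1 new [(1,1)] -> total=3
Click 4 (0,2) count=0: revealed 5 new [(0,1) (0,2) (0,3) (1,2) (1,3)] -> total=8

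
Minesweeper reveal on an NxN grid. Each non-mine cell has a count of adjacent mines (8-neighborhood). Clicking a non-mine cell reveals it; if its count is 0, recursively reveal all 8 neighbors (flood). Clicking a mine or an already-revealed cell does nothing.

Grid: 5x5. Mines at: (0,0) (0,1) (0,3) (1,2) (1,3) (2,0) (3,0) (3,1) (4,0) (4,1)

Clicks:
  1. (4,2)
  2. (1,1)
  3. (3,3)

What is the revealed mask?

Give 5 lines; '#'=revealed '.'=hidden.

Answer: .....
.#...
..###
..###
..###

Derivation:
Click 1 (4,2) count=2: revealed 1 new [(4,2)] -> total=1
Click 2 (1,1) count=4: revealed 1 new [(1,1)] -> total=2
Click 3 (3,3) count=0: revealed 8 new [(2,2) (2,3) (2,4) (3,2) (3,3) (3,4) (4,3) (4,4)] -> total=10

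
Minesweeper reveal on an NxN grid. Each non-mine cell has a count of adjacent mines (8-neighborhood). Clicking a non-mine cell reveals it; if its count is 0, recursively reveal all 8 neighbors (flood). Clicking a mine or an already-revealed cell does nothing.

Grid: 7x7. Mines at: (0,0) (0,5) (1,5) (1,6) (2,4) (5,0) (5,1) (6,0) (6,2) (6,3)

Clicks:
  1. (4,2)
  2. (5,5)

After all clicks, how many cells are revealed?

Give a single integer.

Answer: 37

Derivation:
Click 1 (4,2) count=1: revealed 1 new [(4,2)] -> total=1
Click 2 (5,5) count=0: revealed 36 new [(0,1) (0,2) (0,3) (0,4) (1,0) (1,1) (1,2) (1,3) (1,4) (2,0) (2,1) (2,2) (2,3) (2,5) (2,6) (3,0) (3,1) (3,2) (3,3) (3,4) (3,5) (3,6) (4,0) (4,1) (4,3) (4,4) (4,5) (4,6) (5,2) (5,3) (5,4) (5,5) (5,6) (6,4) (6,5) (6,6)] -> total=37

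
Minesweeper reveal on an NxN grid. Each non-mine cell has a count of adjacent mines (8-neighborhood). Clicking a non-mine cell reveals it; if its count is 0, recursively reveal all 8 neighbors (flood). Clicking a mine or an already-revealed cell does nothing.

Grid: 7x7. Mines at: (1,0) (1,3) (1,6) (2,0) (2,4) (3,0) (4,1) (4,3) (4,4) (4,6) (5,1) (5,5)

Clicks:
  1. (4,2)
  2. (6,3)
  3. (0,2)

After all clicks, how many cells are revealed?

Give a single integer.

Answer: 8

Derivation:
Click 1 (4,2) count=3: revealed 1 new [(4,2)] -> total=1
Click 2 (6,3) count=0: revealed 6 new [(5,2) (5,3) (5,4) (6,2) (6,3) (6,4)] -> total=7
Click 3 (0,2) count=1: revealed 1 new [(0,2)] -> total=8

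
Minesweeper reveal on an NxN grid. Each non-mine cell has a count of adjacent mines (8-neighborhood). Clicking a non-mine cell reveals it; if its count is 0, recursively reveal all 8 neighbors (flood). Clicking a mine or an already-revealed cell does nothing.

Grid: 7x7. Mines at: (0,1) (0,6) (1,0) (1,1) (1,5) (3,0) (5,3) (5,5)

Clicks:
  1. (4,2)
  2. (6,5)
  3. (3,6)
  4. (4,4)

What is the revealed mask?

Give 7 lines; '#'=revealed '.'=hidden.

Answer: ..###..
..###..
.######
.######
.######
.......
.....#.

Derivation:
Click 1 (4,2) count=1: revealed 1 new [(4,2)] -> total=1
Click 2 (6,5) count=1: revealed 1 new [(6,5)] -> total=2
Click 3 (3,6) count=0: revealed 23 new [(0,2) (0,3) (0,4) (1,2) (1,3) (1,4) (2,1) (2,2) (2,3) (2,4) (2,5) (2,6) (3,1) (3,2) (3,3) (3,4) (3,5) (3,6) (4,1) (4,3) (4,4) (4,5) (4,6)] -> total=25
Click 4 (4,4) count=2: revealed 0 new [(none)] -> total=25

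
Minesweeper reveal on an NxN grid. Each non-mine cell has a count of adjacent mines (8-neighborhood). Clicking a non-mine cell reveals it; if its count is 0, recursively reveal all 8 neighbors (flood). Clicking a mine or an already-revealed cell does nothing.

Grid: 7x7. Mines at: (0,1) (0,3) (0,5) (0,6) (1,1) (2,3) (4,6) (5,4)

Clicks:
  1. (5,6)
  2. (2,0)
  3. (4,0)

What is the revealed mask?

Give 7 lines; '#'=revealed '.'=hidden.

Answer: .......
.......
###....
####...
####...
####..#
####...

Derivation:
Click 1 (5,6) count=1: revealed 1 new [(5,6)] -> total=1
Click 2 (2,0) count=1: revealed 1 new [(2,0)] -> total=2
Click 3 (4,0) count=0: revealed 18 new [(2,1) (2,2) (3,0) (3,1) (3,2) (3,3) (4,0) (4,1) (4,2) (4,3) (5,0) (5,1) (5,2) (5,3) (6,0) (6,1) (6,2) (6,3)] -> total=20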